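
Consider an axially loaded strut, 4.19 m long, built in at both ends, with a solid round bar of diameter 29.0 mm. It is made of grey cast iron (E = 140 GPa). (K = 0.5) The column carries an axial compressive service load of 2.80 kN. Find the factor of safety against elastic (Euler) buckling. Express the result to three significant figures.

I = πd⁴/64 = π×29.0⁴/64 = 3.472×10^4 mm⁴
I = 3.472×10^4 mm⁴ = 3.472×10^-8 m⁴
Effective length L_e = K·L = 0.5 × 4.19 = 2.095 m
P_cr = π²EI / L_e² = π² × 140×10⁹ × 3.472×10^-8 / 2.095² = 1.093×10^4 N
Factor of safety n = P_cr / P = 10.930 / 2.80 = 3.90

n ≈ 3.90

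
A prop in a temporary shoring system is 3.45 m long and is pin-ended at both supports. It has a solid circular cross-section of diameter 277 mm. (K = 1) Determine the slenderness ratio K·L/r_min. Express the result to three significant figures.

I = πd⁴/64 = π×277⁴/64 = 2.890×10^8 mm⁴
A = 6.026×10^4 mm²;  r_min = √(I/A) = √(2.890×10^8/6.026×10^4) = 69.25 mm
L_e = K·L = 1 × 3.45 m = 3.450 m = 3450.0 mm
λ = L_e / r_min = 3450.0 / 69.25 = 49.8

λ ≈ 49.8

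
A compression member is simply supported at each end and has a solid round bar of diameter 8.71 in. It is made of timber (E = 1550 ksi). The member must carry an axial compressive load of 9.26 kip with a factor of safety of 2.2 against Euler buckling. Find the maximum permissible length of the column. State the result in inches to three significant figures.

I = πd⁴/64 = π×8.71⁴/64 = 282.5 in⁴
Required critical load P_cr = n·P = 2.2 × 9.26 = 20.37 kip = 2.037×10^4 lb
From P_cr = π²EI/(K·L)²:  L = (1/K)·√(π²EI/P_cr) = (1/1)·√(π²×1.55×10^6×282.5/2.037×10^4)
L = 461 in

L_max ≈ 461 in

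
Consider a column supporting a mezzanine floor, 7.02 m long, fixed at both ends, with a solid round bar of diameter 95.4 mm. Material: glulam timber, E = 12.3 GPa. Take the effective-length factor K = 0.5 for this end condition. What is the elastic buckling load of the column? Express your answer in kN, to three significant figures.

I = πd⁴/64 = π×95.4⁴/64 = 4.066×10^6 mm⁴
I = 4.066×10^6 mm⁴ = 4.066×10^-6 m⁴
Effective length L_e = K·L = 0.5 × 7.02 = 3.510 m
P_cr = π²EI / L_e² = π² × 12.3×10⁹ × 4.066×10^-6 / 3.510² = 4.006×10^4 N

P_cr ≈ 40.1 kN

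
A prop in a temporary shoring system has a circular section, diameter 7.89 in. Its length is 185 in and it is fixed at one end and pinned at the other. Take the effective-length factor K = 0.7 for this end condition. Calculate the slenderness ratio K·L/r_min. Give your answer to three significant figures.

I = πd⁴/64 = π×7.89⁴/64 = 190.2 in⁴
A = 48.89 in²;  r_min = √(I/A) = √(190.2/48.89) = 1.972 in
L_e = K·L = 0.7 × 185 = 129.5 in
λ = L_e / r_min = 129.50 / 1.972 = 65.7

λ ≈ 65.7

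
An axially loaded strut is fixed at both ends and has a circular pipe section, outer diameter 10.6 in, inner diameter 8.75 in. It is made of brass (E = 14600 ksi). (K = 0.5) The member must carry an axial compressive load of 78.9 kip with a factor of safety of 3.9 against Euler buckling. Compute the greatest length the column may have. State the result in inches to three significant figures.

d_o = 10.6 in, d_i = 8.75 in
I = π(d_o⁴ − d_i⁴)/64 = π(10.6⁴ − 8.750⁴)/64 = 332.0 in⁴
Required critical load P_cr = n·P = 3.9 × 78.9 = 307.7 kip = 3.077×10^5 lb
From P_cr = π²EI/(K·L)²:  L = (1/K)·√(π²EI/P_cr) = (1/0.5)·√(π²×1.46×10^7×332.0/3.077×10^5)
L = 789 in

L_max ≈ 789 in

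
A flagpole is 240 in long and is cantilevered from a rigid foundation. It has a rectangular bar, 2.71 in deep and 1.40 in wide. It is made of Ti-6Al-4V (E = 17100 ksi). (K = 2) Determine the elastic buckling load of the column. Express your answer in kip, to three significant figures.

P_cr ≈ 0.454 kip

Buckling occurs about the weak axis: I_min = h·b³/12 with b = 1.40 in (the shorter side).
I_min = 2.71×1.40³/12 = 0.6197 in⁴
Effective length L_e = K·L = 2 × 240 = 480.0 in
P_cr = π²EI / L_e² = π² × 17100×10³ × 0.6197 / 480.0² = 453.9 lb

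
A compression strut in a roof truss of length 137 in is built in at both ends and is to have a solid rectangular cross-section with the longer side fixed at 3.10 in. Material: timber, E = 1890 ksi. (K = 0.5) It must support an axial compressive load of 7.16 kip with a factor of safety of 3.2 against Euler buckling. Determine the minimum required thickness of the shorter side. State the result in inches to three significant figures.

Required P_cr = n·P = 3.2 × 7.16 = 22.91 kip
L_e = K·L = 0.5 × 137 = 68.50 in
Required I = P_cr·L_e²/(π²E) = 2.291×10^4 × 68.50² / (π² × 1.89×10^6) = 5.763 in⁴
Rectangle, weak axis: I_min = h·b³/12 with h = 3.10 in fixed  ⇒  b = (12I/h)^(1/3) = 2.82 in

b ≈ 2.82 in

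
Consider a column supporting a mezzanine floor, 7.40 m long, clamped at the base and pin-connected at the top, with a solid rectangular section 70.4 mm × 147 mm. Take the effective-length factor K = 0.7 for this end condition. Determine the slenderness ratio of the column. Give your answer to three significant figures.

Buckling occurs about the weak axis: I_min = h·b³/12 with b = 70.4 mm (the shorter side).
I_min = 147×70.4³/12 = 4.274×10^6 mm⁴
A = 1.035×10^4 mm²;  r_min = √(I/A) = √(4.274×10^6/1.035×10^4) = 20.32 mm
L_e = K·L = 0.7 × 7.40 m = 5.180 m = 5180.0 mm
λ = L_e / r_min = 5180.0 / 20.32 = 255

λ ≈ 255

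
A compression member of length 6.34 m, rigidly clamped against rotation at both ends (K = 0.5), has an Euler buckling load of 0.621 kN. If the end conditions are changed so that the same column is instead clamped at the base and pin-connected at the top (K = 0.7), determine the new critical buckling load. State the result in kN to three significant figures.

P_cr ≈ 0.317 kN

P_cr ∝ 1/K², so P_cr,new = P_cr,old × (K_old/K_new)² = 0.621 × (0.5/0.7)²
= 0.621 × 0.5102 = 0.317 kN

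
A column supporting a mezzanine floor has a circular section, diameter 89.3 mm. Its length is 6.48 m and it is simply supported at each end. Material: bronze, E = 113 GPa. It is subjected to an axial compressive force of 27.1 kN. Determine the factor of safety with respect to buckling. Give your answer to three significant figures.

n ≈ 3.06

I = πd⁴/64 = π×89.3⁴/64 = 3.122×10^6 mm⁴
I = 3.122×10^6 mm⁴ = 3.122×10^-6 m⁴
Effective length L_e = K·L = 1 × 6.48 = 6.480 m
P_cr = π²EI / L_e² = π² × 113×10⁹ × 3.122×10^-6 / 6.480² = 8.291×10^4 N
Factor of safety n = P_cr / P = 82.909 / 27.1 = 3.06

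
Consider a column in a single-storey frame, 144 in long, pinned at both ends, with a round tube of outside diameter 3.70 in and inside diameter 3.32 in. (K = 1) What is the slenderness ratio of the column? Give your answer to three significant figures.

d_o = 3.70 in, d_i = 3.32 in
I = π(d_o⁴ − d_i⁴)/64 = π(3.70⁴ − 3.320⁴)/64 = 3.236 in⁴
A = 2.095 in²;  r_min = √(I/A) = √(3.236/2.095) = 1.243 in
L_e = K·L = 1 × 144 = 144.0 in
λ = L_e / r_min = 144.00 / 1.243 = 116

λ ≈ 116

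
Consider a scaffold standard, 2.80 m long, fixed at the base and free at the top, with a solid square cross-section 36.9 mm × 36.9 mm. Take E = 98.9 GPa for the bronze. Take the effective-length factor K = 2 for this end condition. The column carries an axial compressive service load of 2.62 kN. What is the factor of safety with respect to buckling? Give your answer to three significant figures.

n ≈ 1.84

I = a⁴/12 = 36.9⁴/12 = 1.545×10^5 mm⁴
I = 1.545×10^5 mm⁴ = 1.545×10^-7 m⁴
Effective length L_e = K·L = 2 × 2.80 = 5.600 m
P_cr = π²EI / L_e² = π² × 98.9×10⁹ × 1.545×10^-7 / 5.600² = 4.809×10^3 N
Factor of safety n = P_cr / P = 4.8089 / 2.62 = 1.84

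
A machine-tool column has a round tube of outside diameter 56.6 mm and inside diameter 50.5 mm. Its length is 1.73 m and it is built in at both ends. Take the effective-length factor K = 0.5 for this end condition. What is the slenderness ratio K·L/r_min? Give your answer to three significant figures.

λ ≈ 45.6

d_o = 56.6 mm, d_i = 50.5 mm
I = π(d_o⁴ − d_i⁴)/64 = π(56.6⁴ − 50.50⁴)/64 = 1.845×10^5 mm⁴
A = 513.1 mm²;  r_min = √(I/A) = √(1.845×10^5/513.1) = 18.96 mm
L_e = K·L = 0.5 × 1.73 m = 0.8650 m = 865.00 mm
λ = L_e / r_min = 865.00 / 18.96 = 45.6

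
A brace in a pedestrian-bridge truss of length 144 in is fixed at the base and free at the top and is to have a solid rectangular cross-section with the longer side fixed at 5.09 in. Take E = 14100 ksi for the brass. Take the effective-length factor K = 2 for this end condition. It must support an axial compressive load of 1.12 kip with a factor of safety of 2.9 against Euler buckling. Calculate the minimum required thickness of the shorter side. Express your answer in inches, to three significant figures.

b ≈ 1.66 in

Required P_cr = n·P = 2.9 × 1.12 = 3.248 kip
L_e = K·L = 2 × 144 = 288.0 in
Required I = P_cr·L_e²/(π²E) = 3.248×10^3 × 288.0² / (π² × 1.41×10^7) = 1.936 in⁴
Rectangle, weak axis: I_min = h·b³/12 with h = 5.09 in fixed  ⇒  b = (12I/h)^(1/3) = 1.66 in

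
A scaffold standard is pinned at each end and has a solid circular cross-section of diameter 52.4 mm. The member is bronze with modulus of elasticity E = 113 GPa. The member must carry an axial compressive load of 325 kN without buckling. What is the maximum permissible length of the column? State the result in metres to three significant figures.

L_max ≈ 1.13 m

I = πd⁴/64 = π×52.4⁴/64 = 3.701×10^5 mm⁴
I = 3.701×10^-7 m⁴
At the buckling limit P_cr = P = 3.250×10^5 N
From P_cr = π²EI/(K·L)²:  L = (1/K)·√(π²EI/P_cr) = (1/1)·√(π²×1.13×10^11×3.701×10^-7/3.250×10^5)
L = 1.13 m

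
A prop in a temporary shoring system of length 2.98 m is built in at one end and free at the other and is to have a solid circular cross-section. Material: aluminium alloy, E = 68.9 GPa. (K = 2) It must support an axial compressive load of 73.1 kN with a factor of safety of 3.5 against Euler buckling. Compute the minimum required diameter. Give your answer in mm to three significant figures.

Required P_cr = n·P = 3.5 × 73.1 = 255.8 kN
L_e = K·L = 2 × 2.98 = 5.960 m
Required I = P_cr·L_e²/(π²E) = 2.558×10^5 × 5.960² / (π² × 6.89×10^10) = 1.336×10^-5 m⁴
I_req = 1.336×10^7 mm⁴
Solid circle: I = πd⁴/64  ⇒  d = (64I/π)^(1/4) = (64×1.336×10^7/π)^(1/4) = 128 mm

d ≈ 128 mm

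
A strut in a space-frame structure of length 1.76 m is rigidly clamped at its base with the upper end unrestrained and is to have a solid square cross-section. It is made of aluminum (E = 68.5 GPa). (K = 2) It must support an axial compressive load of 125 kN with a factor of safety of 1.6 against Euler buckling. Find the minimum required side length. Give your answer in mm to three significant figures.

a ≈ 81.4 mm

Required P_cr = n·P = 1.6 × 125 = 200.0 kN
L_e = K·L = 2 × 1.76 = 3.520 m
Required I = P_cr·L_e²/(π²E) = 2.000×10^5 × 3.520² / (π² × 6.85×10^10) = 3.665×10^-6 m⁴
I_req = 3.665×10^6 mm⁴
Solid square: I = a⁴/12  ⇒  a = (12I)^(1/4) = (12×3.665×10^6)^(1/4) = 81.4 mm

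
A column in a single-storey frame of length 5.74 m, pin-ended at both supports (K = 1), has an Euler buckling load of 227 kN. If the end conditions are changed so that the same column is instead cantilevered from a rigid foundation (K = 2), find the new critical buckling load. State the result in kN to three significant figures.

P_cr ∝ 1/K², so P_cr,new = P_cr,old × (K_old/K_new)² = 227 × (1/2)²
= 227 × 0.2500 = 56.8 kN

P_cr ≈ 56.8 kN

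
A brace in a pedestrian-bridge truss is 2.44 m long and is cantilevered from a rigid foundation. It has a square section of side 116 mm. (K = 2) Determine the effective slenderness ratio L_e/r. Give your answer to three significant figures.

λ ≈ 146

I = a⁴/12 = 116⁴/12 = 1.509×10^7 mm⁴
A = 1.346×10^4 mm²;  r_min = √(I/A) = √(1.509×10^7/1.346×10^4) = 33.49 mm
L_e = K·L = 2 × 2.44 m = 4.880 m = 4880.0 mm
λ = L_e / r_min = 4880.0 / 33.49 = 146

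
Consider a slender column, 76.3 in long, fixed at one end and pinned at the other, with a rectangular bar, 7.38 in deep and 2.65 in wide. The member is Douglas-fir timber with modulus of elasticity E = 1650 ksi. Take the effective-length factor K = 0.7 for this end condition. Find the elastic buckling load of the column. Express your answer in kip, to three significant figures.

Buckling occurs about the weak axis: I_min = h·b³/12 with b = 2.65 in (the shorter side).
I_min = 7.38×2.65³/12 = 11.44 in⁴
Effective length L_e = K·L = 0.7 × 76.3 = 53.41 in
P_cr = π²EI / L_e² = π² × 1650×10³ × 11.44 / 53.41² = 6.534×10^4 lb

P_cr ≈ 65.3 kip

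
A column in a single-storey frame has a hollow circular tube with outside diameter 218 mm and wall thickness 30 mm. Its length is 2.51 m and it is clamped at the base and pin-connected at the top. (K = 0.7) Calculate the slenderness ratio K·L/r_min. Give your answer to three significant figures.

λ ≈ 26.1

Inner diameter d_i = 218 − 2×30 = 158.0 mm
I = π(d_o⁴ − d_i⁴)/64 = π(218⁴ − 158.0⁴)/64 = 8.027×10^7 mm⁴
A = 1.772×10^4 mm²;  r_min = √(I/A) = √(8.027×10^7/1.772×10^4) = 67.31 mm
L_e = K·L = 0.7 × 2.51 m = 1.757 m = 1757.0 mm
λ = L_e / r_min = 1757.0 / 67.31 = 26.1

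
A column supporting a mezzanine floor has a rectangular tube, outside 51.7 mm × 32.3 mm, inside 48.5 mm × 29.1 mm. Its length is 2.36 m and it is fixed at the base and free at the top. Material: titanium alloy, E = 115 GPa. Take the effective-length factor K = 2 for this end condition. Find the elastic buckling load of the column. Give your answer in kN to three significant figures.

Weak-axis I_min = (h_o·b_o³ − h_i·b_i³)/12 with b_o = 32.3, b_i = 29.10 mm (shorter outer/inner sides).
I_min = (51.7×32.3³ − 48.50×29.10³)/12 = 4.559×10^4 mm⁴
I = 4.559×10^4 mm⁴ = 4.559×10^-8 m⁴
Effective length L_e = K·L = 2 × 2.36 = 4.720 m
P_cr = π²EI / L_e² = π² × 115×10⁹ × 4.559×10^-8 / 4.720² = 2.323×10^3 N

P_cr ≈ 2.32 kN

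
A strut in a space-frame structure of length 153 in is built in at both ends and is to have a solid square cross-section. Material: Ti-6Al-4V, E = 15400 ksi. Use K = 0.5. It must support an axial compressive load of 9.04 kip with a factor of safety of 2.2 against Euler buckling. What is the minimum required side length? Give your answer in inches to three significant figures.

Required P_cr = n·P = 2.2 × 9.04 = 19.89 kip
L_e = K·L = 0.5 × 153 = 76.50 in
Required I = P_cr·L_e²/(π²E) = 1.989×10^4 × 76.50² / (π² × 1.54×10^7) = 0.7658 in⁴
Solid square: I = a⁴/12  ⇒  a = (12I)^(1/4) = (12×0.7658)^(1/4) = 1.74 in

a ≈ 1.74 in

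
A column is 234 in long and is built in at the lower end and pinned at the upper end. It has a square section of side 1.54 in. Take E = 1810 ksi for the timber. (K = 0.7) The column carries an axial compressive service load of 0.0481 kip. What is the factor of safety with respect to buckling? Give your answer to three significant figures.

n ≈ 6.49

I = a⁴/12 = 1.54⁴/12 = 0.4687 in⁴
Effective length L_e = K·L = 0.7 × 234 = 163.8 in
P_cr = π²EI / L_e² = π² × 1810×10³ × 0.4687 / 163.8² = 312.1 lb
Factor of safety n = P_cr / P = 0.31207 / 0.0481 = 6.49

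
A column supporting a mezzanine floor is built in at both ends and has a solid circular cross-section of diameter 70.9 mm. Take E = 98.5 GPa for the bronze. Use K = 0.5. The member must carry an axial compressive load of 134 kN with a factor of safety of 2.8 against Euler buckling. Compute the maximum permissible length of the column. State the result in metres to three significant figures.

L_max ≈ 3.59 m

I = πd⁴/64 = π×70.9⁴/64 = 1.240×10^6 mm⁴
I = 1.240×10^-6 m⁴
Required critical load P_cr = n·P = 2.8 × 134 = 375.2 kN = 3.752×10^5 N
From P_cr = π²EI/(K·L)²:  L = (1/K)·√(π²EI/P_cr) = (1/0.5)·√(π²×9.85×10^10×1.240×10^-6/3.752×10^5)
L = 3.59 m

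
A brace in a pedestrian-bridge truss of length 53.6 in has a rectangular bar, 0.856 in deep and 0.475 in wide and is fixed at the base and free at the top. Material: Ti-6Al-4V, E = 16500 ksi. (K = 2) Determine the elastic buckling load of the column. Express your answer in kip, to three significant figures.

Buckling occurs about the weak axis: I_min = h·b³/12 with b = 0.475 in (the shorter side).
I_min = 0.856×0.475³/12 = 7.645×10^-3 in⁴
Effective length L_e = K·L = 2 × 53.6 = 107.2 in
P_cr = π²EI / L_e² = π² × 16500×10³ × 7.645×10^-3 / 107.2² = 108.3 lb

P_cr ≈ 0.108 kip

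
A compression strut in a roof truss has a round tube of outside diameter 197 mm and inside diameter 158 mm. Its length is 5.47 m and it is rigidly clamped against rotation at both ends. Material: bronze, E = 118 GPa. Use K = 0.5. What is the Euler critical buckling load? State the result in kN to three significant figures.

d_o = 197 mm, d_i = 158 mm
I = π(d_o⁴ − d_i⁴)/64 = π(197⁴ − 158.0⁴)/64 = 4.334×10^7 mm⁴
I = 4.334×10^7 mm⁴ = 4.334×10^-5 m⁴
Effective length L_e = K·L = 0.5 × 5.47 = 2.735 m
P_cr = π²EI / L_e² = π² × 118×10⁹ × 4.334×10^-5 / 2.735² = 6.748×10^6 N

P_cr ≈ 6750 kN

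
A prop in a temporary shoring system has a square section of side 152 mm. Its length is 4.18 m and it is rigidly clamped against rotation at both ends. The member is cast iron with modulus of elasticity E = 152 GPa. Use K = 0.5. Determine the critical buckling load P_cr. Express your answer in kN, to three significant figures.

P_cr ≈ 15300 kN

I = a⁴/12 = 152⁴/12 = 4.448×10^7 mm⁴
I = 4.448×10^7 mm⁴ = 4.448×10^-5 m⁴
Effective length L_e = K·L = 0.5 × 4.18 = 2.090 m
P_cr = π²EI / L_e² = π² × 152×10⁹ × 4.448×10^-5 / 2.090² = 1.528×10^7 N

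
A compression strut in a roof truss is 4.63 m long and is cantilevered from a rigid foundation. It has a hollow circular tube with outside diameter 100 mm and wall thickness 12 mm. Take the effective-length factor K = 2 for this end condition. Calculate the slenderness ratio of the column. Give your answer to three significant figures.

Inner diameter d_i = 100 − 2×12 = 76.00 mm
I = π(d_o⁴ − d_i⁴)/64 = π(100⁴ − 76.00⁴)/64 = 3.271×10^6 mm⁴
A = 3.318×10^3 mm²;  r_min = √(I/A) = √(3.271×10^6/3.318×10^3) = 31.40 mm
L_e = K·L = 2 × 4.63 m = 9.260 m = 9260.0 mm
λ = L_e / r_min = 9260.0 / 31.40 = 295

λ ≈ 295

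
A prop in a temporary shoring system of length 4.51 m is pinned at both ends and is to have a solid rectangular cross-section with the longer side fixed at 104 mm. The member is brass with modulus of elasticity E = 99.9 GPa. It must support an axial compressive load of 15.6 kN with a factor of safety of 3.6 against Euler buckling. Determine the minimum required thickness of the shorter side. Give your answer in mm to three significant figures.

b ≈ 51.1 mm

Required P_cr = n·P = 3.6 × 15.6 = 56.16 kN
L_e = K·L = 1 × 4.51 = 4.510 m
Required I = P_cr·L_e²/(π²E) = 5.616×10^4 × 4.510² / (π² × 9.99×10^10) = 1.159×10^-6 m⁴
I_req = 1.159×10^6 mm⁴
Rectangle, weak axis: I_min = h·b³/12 with h = 104 mm fixed  ⇒  b = (12I/h)^(1/3) = 51.1 mm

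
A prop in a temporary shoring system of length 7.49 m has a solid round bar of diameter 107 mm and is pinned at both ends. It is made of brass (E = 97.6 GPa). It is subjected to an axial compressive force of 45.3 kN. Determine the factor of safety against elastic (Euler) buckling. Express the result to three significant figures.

n ≈ 2.44

I = πd⁴/64 = π×107⁴/64 = 6.434×10^6 mm⁴
I = 6.434×10^6 mm⁴ = 6.434×10^-6 m⁴
Effective length L_e = K·L = 1 × 7.49 = 7.490 m
P_cr = π²EI / L_e² = π² × 97.6×10⁹ × 6.434×10^-6 / 7.490² = 1.105×10^5 N
Factor of safety n = P_cr / P = 110.48 / 45.3 = 2.44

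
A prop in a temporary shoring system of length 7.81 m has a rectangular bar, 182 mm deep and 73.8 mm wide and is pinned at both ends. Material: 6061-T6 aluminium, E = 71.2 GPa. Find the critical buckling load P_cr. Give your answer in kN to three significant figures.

Buckling occurs about the weak axis: I_min = h·b³/12 with b = 73.8 mm (the shorter side).
I_min = 182×73.8³/12 = 6.096×10^6 mm⁴
I = 6.096×10^6 mm⁴ = 6.096×10^-6 m⁴
Effective length L_e = K·L = 1 × 7.81 = 7.810 m
P_cr = π²EI / L_e² = π² × 71.2×10⁹ × 6.096×10^-6 / 7.810² = 7.023×10^4 N

P_cr ≈ 70.2 kN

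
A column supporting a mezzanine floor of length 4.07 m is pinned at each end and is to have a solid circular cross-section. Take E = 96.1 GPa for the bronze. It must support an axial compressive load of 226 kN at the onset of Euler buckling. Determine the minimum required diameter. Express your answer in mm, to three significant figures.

d ≈ 94.7 mm

L_e = K·L = 1 × 4.07 = 4.070 m
Required I = P_cr·L_e²/(π²E) = 2.260×10^5 × 4.070² / (π² × 9.61×10^10) = 3.947×10^-6 m⁴
I_req = 3.947×10^6 mm⁴
Solid circle: I = πd⁴/64  ⇒  d = (64I/π)^(1/4) = (64×3.947×10^6/π)^(1/4) = 94.7 mm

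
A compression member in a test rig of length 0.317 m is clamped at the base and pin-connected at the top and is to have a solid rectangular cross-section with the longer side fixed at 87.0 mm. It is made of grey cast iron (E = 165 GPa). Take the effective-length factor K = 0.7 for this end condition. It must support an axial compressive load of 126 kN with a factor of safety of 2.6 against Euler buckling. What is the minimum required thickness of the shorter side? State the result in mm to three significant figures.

b ≈ 11.1 mm

Required P_cr = n·P = 2.6 × 126 = 327.6 kN
L_e = K·L = 0.7 × 0.317 = 0.2219 m
Required I = P_cr·L_e²/(π²E) = 3.276×10^5 × 0.2219² / (π² × 1.65×10^11) = 9.905×10^-9 m⁴
I_req = 9.905×10^3 mm⁴
Rectangle, weak axis: I_min = h·b³/12 with h = 87.0 mm fixed  ⇒  b = (12I/h)^(1/3) = 11.1 mm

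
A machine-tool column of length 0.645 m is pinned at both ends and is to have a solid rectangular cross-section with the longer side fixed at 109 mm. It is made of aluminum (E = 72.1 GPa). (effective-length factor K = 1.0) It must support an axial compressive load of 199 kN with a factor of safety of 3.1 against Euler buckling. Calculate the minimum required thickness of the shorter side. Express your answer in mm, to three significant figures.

b ≈ 34.1 mm

Required P_cr = n·P = 3.1 × 199 = 616.9 kN
L_e = K·L = 1 × 0.645 = 0.6450 m
Required I = P_cr·L_e²/(π²E) = 6.169×10^5 × 0.6450² / (π² × 7.21×10^10) = 3.607×10^-7 m⁴
I_req = 3.607×10^5 mm⁴
Rectangle, weak axis: I_min = h·b³/12 with h = 109 mm fixed  ⇒  b = (12I/h)^(1/3) = 34.1 mm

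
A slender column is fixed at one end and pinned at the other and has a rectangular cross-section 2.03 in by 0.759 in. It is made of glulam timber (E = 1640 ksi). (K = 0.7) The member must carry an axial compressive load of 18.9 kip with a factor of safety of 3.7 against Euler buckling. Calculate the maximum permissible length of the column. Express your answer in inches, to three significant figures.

L_max ≈ 5.91 in

Buckling occurs about the weak axis: I_min = h·b³/12 with b = 0.759 in (the shorter side).
I_min = 2.03×0.759³/12 = 7.397×10^-2 in⁴
Required critical load P_cr = n·P = 3.7 × 18.9 = 69.93 kip = 6.993×10^4 lb
From P_cr = π²EI/(K·L)²:  L = (1/K)·√(π²EI/P_cr) = (1/0.7)·√(π²×1.64×10^6×7.397×10^-2/6.993×10^4)
L = 5.91 in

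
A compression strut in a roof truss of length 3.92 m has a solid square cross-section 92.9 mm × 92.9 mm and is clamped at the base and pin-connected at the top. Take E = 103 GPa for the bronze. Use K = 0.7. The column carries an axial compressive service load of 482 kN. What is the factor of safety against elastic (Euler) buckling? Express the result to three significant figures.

I = a⁴/12 = 92.9⁴/12 = 6.207×10^6 mm⁴
I = 6.207×10^6 mm⁴ = 6.207×10^-6 m⁴
Effective length L_e = K·L = 0.7 × 3.92 = 2.744 m
P_cr = π²EI / L_e² = π² × 103×10⁹ × 6.207×10^-6 / 2.744² = 8.380×10^5 N
Factor of safety n = P_cr / P = 838.01 / 482 = 1.74

n ≈ 1.74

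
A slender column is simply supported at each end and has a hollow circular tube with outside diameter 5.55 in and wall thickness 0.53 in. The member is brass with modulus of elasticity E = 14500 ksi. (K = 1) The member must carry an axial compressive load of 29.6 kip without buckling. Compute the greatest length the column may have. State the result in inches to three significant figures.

L_max ≈ 359 in

Inner diameter d_i = 5.55 − 2×0.53 = 4.490 in
I = π(d_o⁴ − d_i⁴)/64 = π(5.55⁴ − 4.490⁴)/64 = 26.62 in⁴
At the buckling limit P_cr = P = 2.960×10^4 lb
From P_cr = π²EI/(K·L)²:  L = (1/K)·√(π²EI/P_cr) = (1/1)·√(π²×1.45×10^7×26.62/2.960×10^4)
L = 359 in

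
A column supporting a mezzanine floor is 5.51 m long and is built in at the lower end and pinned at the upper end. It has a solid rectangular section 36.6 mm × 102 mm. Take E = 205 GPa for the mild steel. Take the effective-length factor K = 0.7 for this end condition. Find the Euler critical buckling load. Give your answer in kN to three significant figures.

Buckling occurs about the weak axis: I_min = h·b³/12 with b = 36.6 mm (the shorter side).
I_min = 102×36.6³/12 = 4.167×10^5 mm⁴
I = 4.167×10^5 mm⁴ = 4.167×10^-7 m⁴
Effective length L_e = K·L = 0.7 × 5.51 = 3.857 m
P_cr = π²EI / L_e² = π² × 205×10⁹ × 4.167×10^-7 / 3.857² = 5.668×10^4 N

P_cr ≈ 56.7 kN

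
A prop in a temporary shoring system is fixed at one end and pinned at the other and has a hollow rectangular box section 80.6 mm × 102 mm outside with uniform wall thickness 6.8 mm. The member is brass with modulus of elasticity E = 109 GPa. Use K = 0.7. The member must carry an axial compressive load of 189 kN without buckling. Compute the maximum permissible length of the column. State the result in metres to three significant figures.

L_max ≈ 5.10 m

Inner dimensions: h_i = 102 − 2×6.8 = 88.40 mm, b_i = 80.6 − 2×6.8 = 67.00 mm
Weak-axis I_min = (h_o·b_o³ − h_i·b_i³)/12 with b_o = 80.6, b_i = 67.00 mm (shorter outer/inner sides).
I_min = (102×80.6³ − 88.40×67.00³)/12 = 2.235×10^6 mm⁴
I = 2.235×10^-6 m⁴
At the buckling limit P_cr = P = 1.890×10^5 N
From P_cr = π²EI/(K·L)²:  L = (1/K)·√(π²EI/P_cr) = (1/0.7)·√(π²×1.09×10^11×2.235×10^-6/1.890×10^5)
L = 5.10 m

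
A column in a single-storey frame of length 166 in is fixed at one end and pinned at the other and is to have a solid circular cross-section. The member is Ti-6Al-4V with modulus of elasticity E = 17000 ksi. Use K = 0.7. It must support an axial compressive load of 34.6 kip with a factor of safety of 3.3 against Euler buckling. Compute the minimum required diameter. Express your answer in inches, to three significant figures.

Required P_cr = n·P = 3.3 × 34.6 = 114.2 kip
L_e = K·L = 0.7 × 166 = 116.2 in
Required I = P_cr·L_e²/(π²E) = 1.142×10^5 × 116.2² / (π² × 1.70×10^7) = 9.189 in⁴
Solid circle: I = πd⁴/64  ⇒  d = (64I/π)^(1/4) = (64×9.189/π)^(1/4) = 3.70 in

d ≈ 3.70 in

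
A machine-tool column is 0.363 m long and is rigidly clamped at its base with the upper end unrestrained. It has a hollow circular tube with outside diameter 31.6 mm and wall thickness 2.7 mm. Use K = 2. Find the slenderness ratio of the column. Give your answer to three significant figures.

λ ≈ 70.7

Inner diameter d_i = 31.6 − 2×2.7 = 26.20 mm
I = π(d_o⁴ − d_i⁴)/64 = π(31.6⁴ − 26.20⁴)/64 = 2.582×10^4 mm⁴
A = 245.1 mm²;  r_min = √(I/A) = √(2.582×10^4/245.1) = 10.26 mm
L_e = K·L = 2 × 0.363 m = 0.7260 m = 726.00 mm
λ = L_e / r_min = 726.00 / 10.26 = 70.7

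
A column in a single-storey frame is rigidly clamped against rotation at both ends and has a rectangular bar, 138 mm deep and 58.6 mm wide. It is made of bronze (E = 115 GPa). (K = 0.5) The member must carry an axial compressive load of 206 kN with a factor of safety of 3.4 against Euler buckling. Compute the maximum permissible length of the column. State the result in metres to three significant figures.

Buckling occurs about the weak axis: I_min = h·b³/12 with b = 58.6 mm (the shorter side).
I_min = 138×58.6³/12 = 2.314×10^6 mm⁴
I = 2.314×10^-6 m⁴
Required critical load P_cr = n·P = 3.4 × 206 = 700.4 kN = 7.004×10^5 N
From P_cr = π²EI/(K·L)²:  L = (1/K)·√(π²EI/P_cr) = (1/0.5)·√(π²×1.15×10^11×2.314×10^-6/7.004×10^5)
L = 3.87 m

L_max ≈ 3.87 m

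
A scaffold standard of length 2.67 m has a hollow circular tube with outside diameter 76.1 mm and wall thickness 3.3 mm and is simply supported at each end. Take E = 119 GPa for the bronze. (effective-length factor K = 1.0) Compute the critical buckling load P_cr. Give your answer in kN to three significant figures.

Inner diameter d_i = 76.1 − 2×3.3 = 69.50 mm
I = π(d_o⁴ − d_i⁴)/64 = π(76.1⁴ − 69.50⁴)/64 = 5.010×10^5 mm⁴
I = 5.010×10^5 mm⁴ = 5.010×10^-7 m⁴
Effective length L_e = K·L = 1 × 2.67 = 2.670 m
P_cr = π²EI / L_e² = π² × 119×10⁹ × 5.010×10^-7 / 2.670² = 8.254×10^4 N

P_cr ≈ 82.5 kN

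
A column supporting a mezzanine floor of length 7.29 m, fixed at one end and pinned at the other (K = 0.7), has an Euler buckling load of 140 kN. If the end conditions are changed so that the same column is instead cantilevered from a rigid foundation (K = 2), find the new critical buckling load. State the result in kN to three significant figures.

P_cr ≈ 17.2 kN

P_cr ∝ 1/K², so P_cr,new = P_cr,old × (K_old/K_new)² = 140 × (0.7/2)²
= 140 × 0.1225 = 17.2 kN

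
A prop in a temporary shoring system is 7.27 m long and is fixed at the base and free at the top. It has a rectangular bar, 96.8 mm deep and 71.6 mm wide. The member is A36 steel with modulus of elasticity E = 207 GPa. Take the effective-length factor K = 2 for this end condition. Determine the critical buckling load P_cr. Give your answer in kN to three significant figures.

P_cr ≈ 28.6 kN

Buckling occurs about the weak axis: I_min = h·b³/12 with b = 71.6 mm (the shorter side).
I_min = 96.8×71.6³/12 = 2.961×10^6 mm⁴
I = 2.961×10^6 mm⁴ = 2.961×10^-6 m⁴
Effective length L_e = K·L = 2 × 7.27 = 14.54 m
P_cr = π²EI / L_e² = π² × 207×10⁹ × 2.961×10^-6 / 14.54² = 2.861×10^4 N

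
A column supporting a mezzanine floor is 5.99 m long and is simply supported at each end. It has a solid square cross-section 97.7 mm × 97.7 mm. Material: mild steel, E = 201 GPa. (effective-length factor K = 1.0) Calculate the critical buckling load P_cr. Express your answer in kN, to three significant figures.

P_cr ≈ 420 kN

I = a⁴/12 = 97.7⁴/12 = 7.593×10^6 mm⁴
I = 7.593×10^6 mm⁴ = 7.593×10^-6 m⁴
Effective length L_e = K·L = 1 × 5.99 = 5.990 m
P_cr = π²EI / L_e² = π² × 201×10⁹ × 7.593×10^-6 / 5.990² = 4.198×10^5 N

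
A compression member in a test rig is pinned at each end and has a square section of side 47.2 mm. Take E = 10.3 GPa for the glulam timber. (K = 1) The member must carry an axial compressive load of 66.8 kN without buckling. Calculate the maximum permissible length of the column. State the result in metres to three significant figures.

I = a⁴/12 = 47.2⁴/12 = 4.136×10^5 mm⁴
I = 4.136×10^-7 m⁴
At the buckling limit P_cr = P = 6.680×10^4 N
From P_cr = π²EI/(K·L)²:  L = (1/K)·√(π²EI/P_cr) = (1/1)·√(π²×1.03×10^10×4.136×10^-7/6.680×10^4)
L = 0.793 m

L_max ≈ 0.793 m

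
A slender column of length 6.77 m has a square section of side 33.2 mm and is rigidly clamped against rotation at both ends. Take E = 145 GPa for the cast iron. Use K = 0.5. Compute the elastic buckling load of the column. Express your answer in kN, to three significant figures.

P_cr ≈ 12.6 kN

I = a⁴/12 = 33.2⁴/12 = 1.012×10^5 mm⁴
I = 1.012×10^5 mm⁴ = 1.012×10^-7 m⁴
Effective length L_e = K·L = 0.5 × 6.77 = 3.385 m
P_cr = π²EI / L_e² = π² × 145×10⁹ × 1.012×10^-7 / 3.385² = 1.265×10^4 N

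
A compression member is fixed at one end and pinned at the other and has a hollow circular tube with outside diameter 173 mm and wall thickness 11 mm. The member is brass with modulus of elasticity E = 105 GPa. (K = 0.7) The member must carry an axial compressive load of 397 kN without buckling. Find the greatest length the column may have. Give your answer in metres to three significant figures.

Inner diameter d_i = 173 − 2×11 = 151.0 mm
I = π(d_o⁴ − d_i⁴)/64 = π(173⁴ − 151.0⁴)/64 = 1.845×10^7 mm⁴
I = 1.845×10^-5 m⁴
At the buckling limit P_cr = P = 3.970×10^5 N
From P_cr = π²EI/(K·L)²:  L = (1/K)·√(π²EI/P_cr) = (1/0.7)·√(π²×1.05×10^11×1.845×10^-5/3.970×10^5)
L = 9.91 m

L_max ≈ 9.91 m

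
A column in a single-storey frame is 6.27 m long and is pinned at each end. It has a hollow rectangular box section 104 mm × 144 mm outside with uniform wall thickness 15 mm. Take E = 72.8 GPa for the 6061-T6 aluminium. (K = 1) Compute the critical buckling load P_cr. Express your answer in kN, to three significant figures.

P_cr ≈ 176 kN

Inner dimensions: h_i = 144 − 2×15 = 114.0 mm, b_i = 104 − 2×15 = 74.00 mm
Weak-axis I_min = (h_o·b_o³ − h_i·b_i³)/12 with b_o = 104, b_i = 74.00 mm (shorter outer/inner sides).
I_min = (144×104³ − 114.0×74.00³)/12 = 9.649×10^6 mm⁴
I = 9.649×10^6 mm⁴ = 9.649×10^-6 m⁴
Effective length L_e = K·L = 1 × 6.27 = 6.270 m
P_cr = π²EI / L_e² = π² × 72.8×10⁹ × 9.649×10^-6 / 6.270² = 1.763×10^5 N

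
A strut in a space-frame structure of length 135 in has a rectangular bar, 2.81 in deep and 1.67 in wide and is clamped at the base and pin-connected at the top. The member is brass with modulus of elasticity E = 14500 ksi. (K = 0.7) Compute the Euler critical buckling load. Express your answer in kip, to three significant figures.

P_cr ≈ 17.5 kip

Buckling occurs about the weak axis: I_min = h·b³/12 with b = 1.67 in (the shorter side).
I_min = 2.81×1.67³/12 = 1.091 in⁴
Effective length L_e = K·L = 0.7 × 135 = 94.50 in
P_cr = π²EI / L_e² = π² × 14500×10³ × 1.091 / 94.50² = 1.748×10^4 lb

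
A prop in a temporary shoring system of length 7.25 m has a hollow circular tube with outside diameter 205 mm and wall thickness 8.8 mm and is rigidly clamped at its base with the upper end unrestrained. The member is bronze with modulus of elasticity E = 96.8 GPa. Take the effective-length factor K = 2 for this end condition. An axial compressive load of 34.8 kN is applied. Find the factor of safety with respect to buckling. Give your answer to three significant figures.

n ≈ 3.41

Inner diameter d_i = 205 − 2×8.8 = 187.4 mm
I = π(d_o⁴ − d_i⁴)/64 = π(205⁴ − 187.4⁴)/64 = 2.615×10^7 mm⁴
I = 2.615×10^7 mm⁴ = 2.615×10^-5 m⁴
Effective length L_e = K·L = 2 × 7.25 = 14.50 m
P_cr = π²EI / L_e² = π² × 96.8×10⁹ × 2.615×10^-5 / 14.50² = 1.188×10^5 N
Factor of safety n = P_cr / P = 118.84 / 34.8 = 3.41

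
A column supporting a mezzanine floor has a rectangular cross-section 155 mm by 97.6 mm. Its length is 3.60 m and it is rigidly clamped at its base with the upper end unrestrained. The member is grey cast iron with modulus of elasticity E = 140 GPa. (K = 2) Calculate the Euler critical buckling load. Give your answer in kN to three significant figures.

P_cr ≈ 320 kN

Buckling occurs about the weak axis: I_min = h·b³/12 with b = 97.6 mm (the shorter side).
I_min = 155×97.6³/12 = 1.201×10^7 mm⁴
I = 1.201×10^7 mm⁴ = 1.201×10^-5 m⁴
Effective length L_e = K·L = 2 × 3.60 = 7.200 m
P_cr = π²EI / L_e² = π² × 140×10⁹ × 1.201×10^-5 / 7.200² = 3.201×10^5 N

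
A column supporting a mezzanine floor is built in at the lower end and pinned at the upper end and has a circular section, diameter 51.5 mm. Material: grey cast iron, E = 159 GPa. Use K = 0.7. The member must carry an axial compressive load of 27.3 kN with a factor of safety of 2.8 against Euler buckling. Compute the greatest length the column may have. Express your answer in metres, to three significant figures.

I = πd⁴/64 = π×51.5⁴/64 = 3.453×10^5 mm⁴
I = 3.453×10^-7 m⁴
Required critical load P_cr = n·P = 2.8 × 27.3 = 76.44 kN = 7.644×10^4 N
From P_cr = π²EI/(K·L)²:  L = (1/K)·√(π²EI/P_cr) = (1/0.7)·√(π²×1.59×10^11×3.453×10^-7/7.644×10^4)
L = 3.80 m

L_max ≈ 3.80 m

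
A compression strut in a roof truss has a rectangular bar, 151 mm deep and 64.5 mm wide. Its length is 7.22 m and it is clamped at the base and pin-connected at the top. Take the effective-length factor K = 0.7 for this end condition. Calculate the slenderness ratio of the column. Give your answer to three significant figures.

λ ≈ 271

For a rectangle r_min = b/√12 = 64.5/√12 = 18.62 mm
L_e = K·L = 0.7 × 7.22 m = 5.054 m = 5054.0 mm
λ = L_e / r_min = 5054.0 / 18.62 = 271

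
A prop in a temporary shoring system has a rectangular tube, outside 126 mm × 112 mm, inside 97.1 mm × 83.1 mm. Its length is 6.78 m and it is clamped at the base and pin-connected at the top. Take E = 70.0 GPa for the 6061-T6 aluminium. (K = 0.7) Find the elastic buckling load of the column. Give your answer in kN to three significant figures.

P_cr ≈ 310 kN

Weak-axis I_min = (h_o·b_o³ − h_i·b_i³)/12 with b_o = 112, b_i = 83.10 mm (shorter outer/inner sides).
I_min = (126×112³ − 97.10×83.10³)/12 = 1.011×10^7 mm⁴
I = 1.011×10^7 mm⁴ = 1.011×10^-5 m⁴
Effective length L_e = K·L = 0.7 × 6.78 = 4.746 m
P_cr = π²EI / L_e² = π² × 70.0×10⁹ × 1.011×10^-5 / 4.746² = 3.100×10^5 N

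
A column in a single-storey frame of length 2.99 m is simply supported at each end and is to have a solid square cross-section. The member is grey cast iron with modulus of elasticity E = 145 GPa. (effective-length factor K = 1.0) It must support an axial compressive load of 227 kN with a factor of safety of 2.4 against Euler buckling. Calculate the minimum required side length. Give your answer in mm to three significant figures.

Required P_cr = n·P = 2.4 × 227 = 544.8 kN
L_e = K·L = 1 × 2.99 = 2.990 m
Required I = P_cr·L_e²/(π²E) = 5.448×10^5 × 2.990² / (π² × 1.45×10^11) = 3.403×10^-6 m⁴
I_req = 3.403×10^6 mm⁴
Solid square: I = a⁴/12  ⇒  a = (12I)^(1/4) = (12×3.403×10^6)^(1/4) = 79.9 mm

a ≈ 79.9 mm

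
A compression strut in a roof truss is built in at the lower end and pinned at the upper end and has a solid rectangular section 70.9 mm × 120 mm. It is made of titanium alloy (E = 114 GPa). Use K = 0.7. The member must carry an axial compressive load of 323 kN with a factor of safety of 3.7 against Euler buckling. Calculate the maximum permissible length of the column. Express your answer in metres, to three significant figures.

L_max ≈ 2.62 m

Buckling occurs about the weak axis: I_min = h·b³/12 with b = 70.9 mm (the shorter side).
I_min = 120×70.9³/12 = 3.564×10^6 mm⁴
I = 3.564×10^-6 m⁴
Required critical load P_cr = n·P = 3.7 × 323 = 1195 kN = 1.195×10^6 N
From P_cr = π²EI/(K·L)²:  L = (1/K)·√(π²EI/P_cr) = (1/0.7)·√(π²×1.14×10^11×3.564×10^-6/1.195×10^6)
L = 2.62 m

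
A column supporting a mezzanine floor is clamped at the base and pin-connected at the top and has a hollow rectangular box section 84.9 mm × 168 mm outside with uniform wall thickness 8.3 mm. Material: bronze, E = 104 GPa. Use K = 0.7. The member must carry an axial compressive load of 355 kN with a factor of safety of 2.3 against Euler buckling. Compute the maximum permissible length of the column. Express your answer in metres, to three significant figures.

L_max ≈ 3.42 m

Inner dimensions: h_i = 168 − 2×8.3 = 151.4 mm, b_i = 84.9 − 2×8.3 = 68.30 mm
Weak-axis I_min = (h_o·b_o³ − h_i·b_i³)/12 with b_o = 84.9, b_i = 68.30 mm (shorter outer/inner sides).
I_min = (168×84.9³ − 151.4×68.30³)/12 = 4.548×10^6 mm⁴
I = 4.548×10^-6 m⁴
Required critical load P_cr = n·P = 2.3 × 355 = 816.5 kN = 8.165×10^5 N
From P_cr = π²EI/(K·L)²:  L = (1/K)·√(π²EI/P_cr) = (1/0.7)·√(π²×1.04×10^11×4.548×10^-6/8.165×10^5)
L = 3.42 m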